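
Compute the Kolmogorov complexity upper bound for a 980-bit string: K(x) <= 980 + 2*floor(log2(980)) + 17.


floor(log2(980)) = 9
2 * 9 = 18
K(x) <= 980 + 18 + 17 = 1015

1015


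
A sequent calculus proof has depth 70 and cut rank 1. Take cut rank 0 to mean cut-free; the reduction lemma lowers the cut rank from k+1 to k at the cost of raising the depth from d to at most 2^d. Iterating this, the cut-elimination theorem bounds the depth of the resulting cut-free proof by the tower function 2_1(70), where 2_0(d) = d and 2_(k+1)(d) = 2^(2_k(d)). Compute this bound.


Each rank reduction sends depth d to at most 2^d; cut rank r needs r reductions.
2_0(70) = 70
2_1(70) = 2^70 = 1180591620717411303424
Cut-free depth bound = 1180591620717411303424

1180591620717411303424


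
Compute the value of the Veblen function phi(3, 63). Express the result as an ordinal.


phi(3, 63):
phi(3, beta) = eta_beta (the beta-th eta number, fixed point of zeta).
phi(3, 63) = eta_63

eta_63


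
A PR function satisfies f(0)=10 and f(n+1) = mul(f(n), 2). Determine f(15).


f(0) = 10
f(1) = mul(f(0), 2) = mul(10, 2) = 20
f(2) = mul(f(1), 2) = mul(20, 2) = 40
f(3) = mul(f(2), 2) = mul(40, 2) = 80
f(4) = mul(f(3), 2) = mul(80, 2) = 160
f(5) = mul(f(4), 2) = mul(160, 2) = 320
f(6) = mul(f(5), 2) = mul(320, 2) = 640
f(7) = mul(f(6), 2) = mul(640, 2) = 1280
f(8) = mul(f(7), 2) = mul(1280, 2) = 2560
f(9) = mul(f(8), 2) = mul(2560, 2) = 5120
f(10) = mul(f(9), 2) = mul(5120, 2) = 10240
f(11) = mul(f(10), 2) = mul(10240, 2) = 20480
f(12) = mul(f(11), 2) = mul(20480, 2) = 40960
f(13) = mul(f(12), 2) = mul(40960, 2) = 81920
f(14) = mul(f(13), 2) = mul(81920, 2) = 163840
f(15) = mul(f(14), 2) = mul(163840, 2) = 327680


327680


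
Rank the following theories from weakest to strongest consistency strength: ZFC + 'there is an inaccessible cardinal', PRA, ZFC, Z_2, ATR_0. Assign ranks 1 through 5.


Ordering by consistency strength:
1. PRA
2. ATR_0
3. Z_2
4. ZFC
5. ZFC + 'there is an inaccessible cardinal'


ZFC + 'there is an inaccessible cardinal'=5, PRA=1, ZFC=4, Z_2=3, ATR_0=2


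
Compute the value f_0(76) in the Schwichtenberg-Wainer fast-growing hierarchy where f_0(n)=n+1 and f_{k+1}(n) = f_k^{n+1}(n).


f_0(76) = 76 + 1 = 77

77


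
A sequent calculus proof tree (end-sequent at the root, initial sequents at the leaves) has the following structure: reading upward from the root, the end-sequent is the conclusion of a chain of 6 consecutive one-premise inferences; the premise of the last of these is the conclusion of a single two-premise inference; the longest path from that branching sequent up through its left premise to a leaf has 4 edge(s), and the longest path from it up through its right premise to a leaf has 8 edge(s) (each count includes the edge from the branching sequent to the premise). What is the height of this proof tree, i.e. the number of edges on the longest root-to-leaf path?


Longest path through the left premise: 4 edges (measured from the branching sequent)
Longest path through the right premise: 8 edges
Height of the subtree rooted at the branching sequent: max(4, 8) = 8
The branching sequent sits 6 edges above the root (the chain of one-premise inferences), so height = 8 + 6 = 14

14


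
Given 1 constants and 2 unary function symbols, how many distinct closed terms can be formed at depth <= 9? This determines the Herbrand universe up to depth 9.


Herbrand terms by depth:
Depth 0: 1 constants
Depth 1: 2 new terms (running total: 3)
Depth 2: 4 new terms (running total: 7)
Depth 3: 8 new terms (running total: 15)
Depth 4: 16 new terms (running total: 31)
Depth 5: 32 new terms (running total: 63)
Depth 6: 64 new terms (running total: 127)
Depth 7: 128 new terms (running total: 255)
Depth 8: 256 new terms (running total: 511)
Depth 9: 512 new terms (running total: 1023)
Total distinct ground terms = 1023

1023


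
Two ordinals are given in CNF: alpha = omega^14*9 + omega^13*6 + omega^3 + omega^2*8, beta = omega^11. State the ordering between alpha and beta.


Compare term by term from highest exponent:
alpha = omega^14*9 + omega^13*6 + omega^3 + omega^2*8
beta = omega^11
Term 1: alpha has omega^14*9, beta has omega^11*1
Term 2: alpha has omega^13*6, beta has omega^0*0
Term 3: alpha has omega^3*1, beta has omega^0*0
Term 4: alpha has omega^2*8, beta has omega^0*0
Result: alpha > beta

alpha > beta


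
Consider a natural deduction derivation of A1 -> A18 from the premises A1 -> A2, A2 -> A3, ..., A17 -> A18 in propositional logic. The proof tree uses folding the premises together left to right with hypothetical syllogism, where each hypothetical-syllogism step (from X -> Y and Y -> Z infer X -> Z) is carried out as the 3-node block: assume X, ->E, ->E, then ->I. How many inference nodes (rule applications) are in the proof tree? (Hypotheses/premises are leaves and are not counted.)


There are 17 premises in the chain. The first HS step combines premises 1 and 2; each further premise needs one more HS step.
So 17 premises require 17 - 1 = 16 hypothetical-syllogism steps.
Each HS step uses 3 inference nodes (->E, ->E, ->I).
16 * 3 = 48 total inference nodes.

48


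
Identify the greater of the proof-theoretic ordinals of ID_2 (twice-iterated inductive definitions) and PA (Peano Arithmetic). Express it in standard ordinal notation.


Proof-theoretic ordinal of ID_2 (twice-iterated inductive definitions): psi_0(epsilon_{Omega_2+1})
Proof-theoretic ordinal of PA (Peano Arithmetic): epsilon_0
Comparing: epsilon_0 < psi_0(epsilon_{Omega_2+1}).
The larger ordinal is psi_0(epsilon_{Omega_2+1}) (from ID_2 (twice-iterated inductive definitions)).

psi_0(epsilon_{Omega_2+1})


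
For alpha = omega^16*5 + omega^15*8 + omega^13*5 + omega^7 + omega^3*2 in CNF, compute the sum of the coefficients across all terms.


CNF: omega^16*5 + omega^15*8 + omega^13*5 + omega^7 + omega^3*2
Coefficients: 5 + 8 + 5 + 1 + 2 = 21

21


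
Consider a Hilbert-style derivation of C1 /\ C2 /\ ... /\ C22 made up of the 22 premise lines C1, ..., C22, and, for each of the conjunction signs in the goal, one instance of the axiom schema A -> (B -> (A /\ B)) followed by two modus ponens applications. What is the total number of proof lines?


Conjoining 22 premises:
- 22 premise lines
- the goal has 21 conjunction signs; each costs 1 axiom instance + 2 MP = 3 lines: 3 * 21 = 63
Total = 22 + 63 = 85 lines.

85


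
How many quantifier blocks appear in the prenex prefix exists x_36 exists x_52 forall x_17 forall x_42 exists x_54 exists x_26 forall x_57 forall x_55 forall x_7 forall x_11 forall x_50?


Alternations = 3.
Blocks = alternations + 1 = 4

4


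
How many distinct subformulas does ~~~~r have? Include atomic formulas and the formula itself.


Formula: ~~~~r
Subformulas found:
  1. r
  2. ~r
  3. ~~r
  4. ~~~r
  5. ~~~~r
Total distinct subformulas = 5

5


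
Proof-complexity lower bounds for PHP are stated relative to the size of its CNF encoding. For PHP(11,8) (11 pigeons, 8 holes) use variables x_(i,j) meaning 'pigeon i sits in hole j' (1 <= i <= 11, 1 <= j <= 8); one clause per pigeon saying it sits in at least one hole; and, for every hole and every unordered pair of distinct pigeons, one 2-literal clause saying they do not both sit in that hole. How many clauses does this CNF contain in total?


PHP(11,8): 11 pigeons, 8 holes, 11*8 = 88 variables.
- pigeon clauses: one per pigeon -> 11 clauses
- hole clauses: 8 holes * C(11,2) = 8 * 55 -> 440 clauses
Total clauses = 11 + 440 = 451

451


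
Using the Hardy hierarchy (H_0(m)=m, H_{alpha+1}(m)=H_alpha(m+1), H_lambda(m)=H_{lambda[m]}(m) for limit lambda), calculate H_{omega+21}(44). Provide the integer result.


H_{omega+21}(44):
Unwind the 21 successor steps: H_{omega+21}(44) = H_omega(44+21) = H_omega(65).
H_omega(m) = H_m(m) = m + m = 2m.
Result = 2 * 65 = 130

130


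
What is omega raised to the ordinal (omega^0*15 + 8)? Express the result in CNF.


omega^(omega^0*15 + 8):
omega^0 = 1, so the exponent is 15 + 8 = 23 (finite ordinal addition).
Result = omega^23, already a single CNF term.

omega^23


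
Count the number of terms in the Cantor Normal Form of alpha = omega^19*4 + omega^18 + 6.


CNF: omega^19*4 + omega^18 + 6
Count the summands separated by '+':
  term 1: omega^19*4
  term 2: omega^18
  term 3: 6
Total terms = 3

3


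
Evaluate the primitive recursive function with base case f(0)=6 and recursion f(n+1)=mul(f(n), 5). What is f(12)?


f(0) = 6
f(1) = mul(f(0), 5) = mul(6, 5) = 30
f(2) = mul(f(1), 5) = mul(30, 5) = 150
f(3) = mul(f(2), 5) = mul(150, 5) = 750
f(4) = mul(f(3), 5) = mul(750, 5) = 3750
f(5) = mul(f(4), 5) = mul(3750, 5) = 18750
f(6) = mul(f(5), 5) = mul(18750, 5) = 93750
f(7) = mul(f(6), 5) = mul(93750, 5) = 468750
f(8) = mul(f(7), 5) = mul(468750, 5) = 2343750
f(9) = mul(f(8), 5) = mul(2343750, 5) = 11718750
f(10) = mul(f(9), 5) = mul(11718750, 5) = 58593750
f(11) = mul(f(10), 5) = mul(58593750, 5) = 292968750
f(12) = mul(f(11), 5) = mul(292968750, 5) = 1464843750


1464843750


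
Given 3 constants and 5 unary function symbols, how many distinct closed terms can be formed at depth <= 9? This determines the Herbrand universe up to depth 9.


Herbrand terms by depth:
Depth 0: 3 constants
Depth 1: 15 new terms (running total: 18)
Depth 2: 75 new terms (running total: 93)
Depth 3: 375 new terms (running total: 468)
Depth 4: 1875 new terms (running total: 2343)
Depth 5: 9375 new terms (running total: 11718)
Depth 6: 46875 new terms (running total: 58593)
Depth 7: 234375 new terms (running total: 292968)
Depth 8: 1171875 new terms (running total: 1464843)
Depth 9: 5859375 new terms (running total: 7324218)
Total distinct ground terms = 7324218

7324218


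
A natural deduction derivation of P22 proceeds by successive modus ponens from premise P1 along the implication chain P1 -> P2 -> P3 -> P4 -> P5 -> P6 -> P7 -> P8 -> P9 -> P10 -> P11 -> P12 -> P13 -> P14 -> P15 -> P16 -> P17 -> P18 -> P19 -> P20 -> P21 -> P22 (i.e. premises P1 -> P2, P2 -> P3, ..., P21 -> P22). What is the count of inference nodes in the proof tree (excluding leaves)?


We have a chain: P1 -> P2 -> P3 -> P4 -> P5 -> P6 -> P7 -> P8 -> P9 -> P10 -> P11 -> P12 -> P13 -> P14 -> P15 -> P16 -> P17 -> P18 -> P19 -> P20 -> P21 -> P22.
Each modus ponens application produces the next variable.
The chain has 22 propositions, so 22-1 = 21 modus ponens steps.
Total inference nodes = 21

21


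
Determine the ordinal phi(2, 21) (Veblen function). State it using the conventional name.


phi(2, 21):
phi(2, beta) = zeta_beta (the beta-th zeta number, fixed point of epsilon).
phi(2, 21) = zeta_21

zeta_21


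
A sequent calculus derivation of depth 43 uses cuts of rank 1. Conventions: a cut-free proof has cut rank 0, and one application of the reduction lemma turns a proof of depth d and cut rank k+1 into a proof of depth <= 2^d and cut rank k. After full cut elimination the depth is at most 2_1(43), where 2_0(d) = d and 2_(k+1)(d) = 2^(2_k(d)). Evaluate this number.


Each rank reduction sends depth d to at most 2^d; cut rank r needs r reductions.
2_0(43) = 43
2_1(43) = 2^43 = 8796093022208
Cut-free depth bound = 8796093022208

8796093022208


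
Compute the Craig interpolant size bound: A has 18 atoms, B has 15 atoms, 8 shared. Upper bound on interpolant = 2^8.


Shared atoms = 8
Craig interpolant size bound = 2^8
= 256

256


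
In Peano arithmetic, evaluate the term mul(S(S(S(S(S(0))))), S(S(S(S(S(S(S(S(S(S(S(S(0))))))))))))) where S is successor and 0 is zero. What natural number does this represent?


mul(S^5(0), S^12(0)):
S^5(0) = 5
S^12(0) = 12
5 * 12 = 60

60


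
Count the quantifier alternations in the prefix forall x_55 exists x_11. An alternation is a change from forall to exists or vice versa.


Walk the prefix and count type changes:
  position 1: forall -> exists <-- alternation
Total alternations = 1

1


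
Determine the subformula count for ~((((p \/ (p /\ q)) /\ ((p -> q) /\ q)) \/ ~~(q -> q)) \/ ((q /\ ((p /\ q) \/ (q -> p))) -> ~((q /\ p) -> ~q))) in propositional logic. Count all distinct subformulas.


Formula: ~((((p \/ (p /\ q)) /\ ((p -> q) /\ q)) \/ ~~(q -> q)) \/ ((q /\ ((p /\ q) \/ (q -> p))) -> ~((q /\ p) -> ~q)))
Subformulas found:
  1. q
  2. p
  3. ~q
  4. (q /\ p)
  5. (p /\ q)
  6. (q -> p)
  7. (q -> q)
  8. (p -> q)
  9. ~(q -> q)
  10. ~~(q -> q)
  11. (p \/ (p /\ q))
  12. ((p -> q) /\ q)
  13. ((q /\ p) -> ~q)
  14. ~((q /\ p) -> ~q)
  15. ((p /\ q) \/ (q -> p))
  16. (q /\ ((p /\ q) \/ (q -> p)))
  17. ((p \/ (p /\ q)) /\ ((p -> q) /\ q))
  18. ((q /\ ((p /\ q) \/ (q -> p))) -> ~((q /\ p) -> ~q))
  19. (((p \/ (p /\ q)) /\ ((p -> q) /\ q)) \/ ~~(q -> q))
  20. ((((p \/ (p /\ q)) /\ ((p -> q) /\ q)) \/ ~~(q -> q)) \/ ((q /\ ((p /\ q) \/ (q -> p))) -> ~((q /\ p) -> ~q)))
  21. ~((((p \/ (p /\ q)) /\ ((p -> q) /\ q)) \/ ~~(q -> q)) \/ ((q /\ ((p /\ q) \/ (q -> p))) -> ~((q /\ p) -> ~q)))
Total distinct subformulas = 21

21


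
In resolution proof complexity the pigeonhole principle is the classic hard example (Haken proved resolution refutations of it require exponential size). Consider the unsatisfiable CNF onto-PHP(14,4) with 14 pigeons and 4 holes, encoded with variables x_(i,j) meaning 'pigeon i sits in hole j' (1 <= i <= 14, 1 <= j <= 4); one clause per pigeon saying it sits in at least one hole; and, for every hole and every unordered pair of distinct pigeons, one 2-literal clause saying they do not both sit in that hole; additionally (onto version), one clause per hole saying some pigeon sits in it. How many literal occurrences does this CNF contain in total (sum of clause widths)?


onto-PHP(14,4): 14 pigeons, 4 holes, 14*4 = 56 variables.
- pigeon clauses: one per pigeon -> 14 clauses of width 4 -> 56 literals
- hole clauses: 4 holes * C(14,2) = 4 * 91 -> 364 clauses of width 2 -> 728 literals
- onto clauses: one per hole -> 4 clauses of width 14 -> 56 literals
Total literal occurrences = 56 + 728 + 56 = 840

840


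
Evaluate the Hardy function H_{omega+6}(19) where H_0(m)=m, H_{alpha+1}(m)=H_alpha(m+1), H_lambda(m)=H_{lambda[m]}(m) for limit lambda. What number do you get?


H_{omega+6}(19):
Unwind the 6 successor steps: H_{omega+6}(19) = H_omega(19+6) = H_omega(25).
H_omega(m) = H_m(m) = m + m = 2m.
Result = 2 * 25 = 50

50


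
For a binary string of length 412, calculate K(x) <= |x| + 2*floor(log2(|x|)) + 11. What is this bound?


floor(log2(412)) = 8
2 * 8 = 16
K(x) <= 412 + 16 + 11 = 439

439


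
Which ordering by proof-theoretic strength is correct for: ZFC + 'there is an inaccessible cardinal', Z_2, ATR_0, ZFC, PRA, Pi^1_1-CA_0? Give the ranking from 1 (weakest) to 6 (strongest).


Ordering by consistency strength:
1. PRA
2. ATR_0
3. Pi^1_1-CA_0
4. Z_2
5. ZFC
6. ZFC + 'there is an inaccessible cardinal'


ZFC + 'there is an inaccessible cardinal'=6, Z_2=4, ATR_0=2, ZFC=5, PRA=1, Pi^1_1-CA_0=3


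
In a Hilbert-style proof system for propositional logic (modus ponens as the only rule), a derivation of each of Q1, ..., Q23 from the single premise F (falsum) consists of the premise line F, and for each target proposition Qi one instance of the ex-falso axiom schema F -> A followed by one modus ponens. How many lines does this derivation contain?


Ex falso, line by line:
- 1 premise line (F)
- 23 targets, each needing 1 axiom instance (F -> Qi) + 1 MP = 2 lines: 2 * 23 = 46
Total = 1 + 46 = 47 lines.

47


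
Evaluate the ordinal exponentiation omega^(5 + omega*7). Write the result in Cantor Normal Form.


omega^(5 + omega*7):
In ordinal addition a term is absorbed by a following term of strictly larger exponent: 0 < 1, so 5 + omega*7 = omega*7.
omega raised to a CNF ordinal is a single CNF term: Result = omega^(omega*7)

omega^(omega*7)


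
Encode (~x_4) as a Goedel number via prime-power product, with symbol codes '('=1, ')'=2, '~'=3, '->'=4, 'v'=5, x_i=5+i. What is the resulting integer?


Formula: (~x_4)
Symbol codes: [1, 3, 9, 2]
Primes: [2, 3, 5, 7]
p_1^1 = 2^1 = 2
p_2^3 = 3^3 = 27
p_3^9 = 5^9 = 1953125
p_4^2 = 7^2 = 49
Product = 5167968750

5167968750


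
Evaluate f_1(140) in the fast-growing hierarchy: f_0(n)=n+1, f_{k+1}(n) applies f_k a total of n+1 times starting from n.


f_1(140) = f_0^141(140)
f_0 adds 1 each time, applied 141 times.
f_1(140) = 140 + 141 = 281

281


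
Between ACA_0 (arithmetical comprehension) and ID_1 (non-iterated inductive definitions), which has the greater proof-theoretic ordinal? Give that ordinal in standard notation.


Proof-theoretic ordinal of ACA_0 (arithmetical comprehension): epsilon_0
Proof-theoretic ordinal of ID_1 (non-iterated inductive definitions): psi_0(epsilon_{Omega+1})
Comparing: epsilon_0 < psi_0(epsilon_{Omega+1}).
The larger ordinal is psi_0(epsilon_{Omega+1}) (from ID_1 (non-iterated inductive definitions)).

psi_0(epsilon_{Omega+1})


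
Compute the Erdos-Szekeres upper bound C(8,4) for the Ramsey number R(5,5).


R(5,5) <= C(5+5-2, 5-1) = C(8, 4)
C(8, 4) = 8! / (4! * 4!)
= 70

70


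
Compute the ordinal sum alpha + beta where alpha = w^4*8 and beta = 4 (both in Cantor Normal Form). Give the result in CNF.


Ordinal addition w^4*8 + 4:
Leading exponent of alpha (4) > leading exponent of beta (0).
Since alpha's term has higher exponent than beta's leading term,
the sum is simply alpha followed by beta.
Result = w^4*8 + 4

w^4*8 + 4


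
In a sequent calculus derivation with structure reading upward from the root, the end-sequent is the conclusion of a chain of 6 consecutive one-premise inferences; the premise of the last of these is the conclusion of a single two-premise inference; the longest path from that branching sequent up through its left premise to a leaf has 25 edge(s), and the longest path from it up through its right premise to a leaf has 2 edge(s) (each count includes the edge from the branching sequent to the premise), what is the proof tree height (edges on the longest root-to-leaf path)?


Longest path through the left premise: 25 edges (measured from the branching sequent)
Longest path through the right premise: 2 edges
Height of the subtree rooted at the branching sequent: max(25, 2) = 25
The branching sequent sits 6 edges above the root (the chain of one-premise inferences), so height = 25 + 6 = 31

31


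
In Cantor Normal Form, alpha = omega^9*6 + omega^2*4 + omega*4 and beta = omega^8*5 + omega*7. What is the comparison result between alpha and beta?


Compare term by term from highest exponent:
alpha = omega^9*6 + omega^2*4 + omega*4
beta = omega^8*5 + omega*7
Term 1: alpha has omega^9*6, beta has omega^8*5
Term 2: alpha has omega^2*4, beta has omega^1*7
Term 3: alpha has omega^1*4, beta has omega^0*0
Result: alpha > beta

alpha > beta


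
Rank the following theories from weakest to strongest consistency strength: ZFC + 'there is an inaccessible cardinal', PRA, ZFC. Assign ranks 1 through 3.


Ordering by consistency strength:
1. PRA
2. ZFC
3. ZFC + 'there is an inaccessible cardinal'


ZFC + 'there is an inaccessible cardinal'=3, PRA=1, ZFC=2


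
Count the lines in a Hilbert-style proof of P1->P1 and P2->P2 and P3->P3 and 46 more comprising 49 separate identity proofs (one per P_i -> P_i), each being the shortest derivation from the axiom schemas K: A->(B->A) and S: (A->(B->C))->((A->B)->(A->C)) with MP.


The shortest proof of A->A from K and S in the Hilbert calculus has exactly 5 lines:
(1) K instance A->((A->A)->A), (2) S instance, (3) MP on 1,2, (4) K instance A->(A->A), (5) MP on 3,4.
For 49 independent identities: 49 * 5 = 245 lines total.

245


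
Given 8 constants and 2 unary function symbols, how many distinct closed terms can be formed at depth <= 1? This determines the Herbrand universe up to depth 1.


Herbrand terms by depth:
Depth 0: 8 constants
Depth 1: 16 new terms (running total: 24)
Total distinct ground terms = 24

24


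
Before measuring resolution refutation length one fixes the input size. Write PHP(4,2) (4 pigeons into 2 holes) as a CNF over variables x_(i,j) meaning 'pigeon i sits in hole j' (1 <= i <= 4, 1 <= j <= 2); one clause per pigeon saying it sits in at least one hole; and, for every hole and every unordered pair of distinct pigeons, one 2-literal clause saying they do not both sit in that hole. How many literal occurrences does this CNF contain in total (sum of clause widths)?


PHP(4,2): 4 pigeons, 2 holes, 4*2 = 8 variables.
- pigeon clauses: one per pigeon -> 4 clauses of width 2 -> 8 literals
- hole clauses: 2 holes * C(4,2) = 2 * 6 -> 12 clauses of width 2 -> 24 literals
Total literal occurrences = 8 + 24 = 32

32


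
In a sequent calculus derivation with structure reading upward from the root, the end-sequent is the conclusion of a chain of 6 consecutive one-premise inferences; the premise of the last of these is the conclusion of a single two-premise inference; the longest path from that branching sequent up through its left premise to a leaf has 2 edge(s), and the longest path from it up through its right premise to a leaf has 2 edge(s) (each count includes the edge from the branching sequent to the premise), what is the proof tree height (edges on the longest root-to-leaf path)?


Longest path through the left premise: 2 edges (measured from the branching sequent)
Longest path through the right premise: 2 edges
Height of the subtree rooted at the branching sequent: max(2, 2) = 2
The branching sequent sits 6 edges above the root (the chain of one-premise inferences), so height = 2 + 6 = 8

8


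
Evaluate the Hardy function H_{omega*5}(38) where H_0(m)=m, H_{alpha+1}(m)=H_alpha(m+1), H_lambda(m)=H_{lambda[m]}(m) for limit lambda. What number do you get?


H_{omega*5}(38):
For the Hardy hierarchy, H_{omega*k}(n) = 2^k * n.
2^5 = 32.
32 * 38 = 1216

1216


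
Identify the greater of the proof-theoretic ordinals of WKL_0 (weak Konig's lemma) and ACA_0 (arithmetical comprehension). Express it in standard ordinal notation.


Proof-theoretic ordinal of WKL_0 (weak Konig's lemma): omega^omega
Proof-theoretic ordinal of ACA_0 (arithmetical comprehension): epsilon_0
Comparing: omega^omega < epsilon_0.
The larger ordinal is epsilon_0 (from ACA_0 (arithmetical comprehension)).

epsilon_0


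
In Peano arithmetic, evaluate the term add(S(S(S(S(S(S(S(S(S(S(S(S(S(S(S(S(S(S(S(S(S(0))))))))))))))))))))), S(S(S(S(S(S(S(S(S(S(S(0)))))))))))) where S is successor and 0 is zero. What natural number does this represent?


add(S^21(0), S^11(0)):
S^21(0) = 21
S^11(0) = 11
21 + 11 = 32

32


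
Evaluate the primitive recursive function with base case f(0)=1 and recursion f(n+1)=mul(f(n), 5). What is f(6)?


f(0) = 1
f(1) = mul(f(0), 5) = mul(1, 5) = 5
f(2) = mul(f(1), 5) = mul(5, 5) = 25
f(3) = mul(f(2), 5) = mul(25, 5) = 125
f(4) = mul(f(3), 5) = mul(125, 5) = 625
f(5) = mul(f(4), 5) = mul(625, 5) = 3125
f(6) = mul(f(5), 5) = mul(3125, 5) = 15625


15625


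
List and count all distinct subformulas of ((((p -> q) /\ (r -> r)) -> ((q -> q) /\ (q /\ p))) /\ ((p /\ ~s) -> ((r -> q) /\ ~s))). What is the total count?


Formula: ((((p -> q) /\ (r -> r)) -> ((q -> q) /\ (q /\ p))) /\ ((p /\ ~s) -> ((r -> q) /\ ~s)))
Subformulas found:
  1. r
  2. q
  3. s
  4. p
  5. ~s
  6. (r -> q)
  7. (q /\ p)
  8. (r -> r)
  9. (q -> q)
  10. (p -> q)
  11. (p /\ ~s)
  12. ((r -> q) /\ ~s)
  13. ((p -> q) /\ (r -> r))
  14. ((q -> q) /\ (q /\ p))
  15. ((p /\ ~s) -> ((r -> q) /\ ~s))
  16. (((p -> q) /\ (r -> r)) -> ((q -> q) /\ (q /\ p)))
  17. ((((p -> q) /\ (r -> r)) -> ((q -> q) /\ (q /\ p))) /\ ((p /\ ~s) -> ((r -> q) /\ ~s)))
Total distinct subformulas = 17

17


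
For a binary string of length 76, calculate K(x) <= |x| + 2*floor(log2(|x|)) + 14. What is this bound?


floor(log2(76)) = 6
2 * 6 = 12
K(x) <= 76 + 12 + 14 = 102

102


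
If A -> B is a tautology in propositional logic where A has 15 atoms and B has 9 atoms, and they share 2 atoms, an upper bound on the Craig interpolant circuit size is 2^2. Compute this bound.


Shared atoms = 2
Craig interpolant size bound = 2^2
= 4

4


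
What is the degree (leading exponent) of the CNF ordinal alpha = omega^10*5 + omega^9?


CNF: omega^10*5 + omega^9
The leading term is omega^10*5, which has exponent 10.

10


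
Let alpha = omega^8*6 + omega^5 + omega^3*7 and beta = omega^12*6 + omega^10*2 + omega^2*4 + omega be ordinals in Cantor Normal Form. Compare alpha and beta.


Compare term by term from highest exponent:
alpha = omega^8*6 + omega^5 + omega^3*7
beta = omega^12*6 + omega^10*2 + omega^2*4 + omega
Term 1: alpha has omega^8*6, beta has omega^12*6
Term 2: alpha has omega^5*1, beta has omega^10*2
Term 3: alpha has omega^3*7, beta has omega^2*4
Term 4: alpha has omega^0*0, beta has omega^1*1
Result: alpha < beta

alpha < beta


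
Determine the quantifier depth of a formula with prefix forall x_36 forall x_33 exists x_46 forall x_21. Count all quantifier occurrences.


Quantifier prefix has 4 quantifier symbols.
Quantifier depth = 4

4


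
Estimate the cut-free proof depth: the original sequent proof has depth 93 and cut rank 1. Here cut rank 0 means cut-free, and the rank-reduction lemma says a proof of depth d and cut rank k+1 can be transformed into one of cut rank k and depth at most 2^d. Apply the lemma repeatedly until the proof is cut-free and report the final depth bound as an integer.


Each rank reduction sends depth d to at most 2^d; cut rank r needs r reductions.
2_0(93) = 93
2_1(93) = 2^93 = 9903520314283042199192993792
Cut-free depth bound = 9903520314283042199192993792

9903520314283042199192993792


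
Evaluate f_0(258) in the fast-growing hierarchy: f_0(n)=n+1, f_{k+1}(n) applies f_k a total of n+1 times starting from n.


f_0(258) = 258 + 1 = 259

259


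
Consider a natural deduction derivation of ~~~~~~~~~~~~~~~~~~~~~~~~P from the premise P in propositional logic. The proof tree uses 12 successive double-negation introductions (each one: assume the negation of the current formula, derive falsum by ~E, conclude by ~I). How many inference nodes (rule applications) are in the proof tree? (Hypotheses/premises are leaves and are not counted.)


Each double-negation introduction (from C infer ~~C) uses 2 inference nodes: one ~E (C and ~C give falsum) and one ~I (discharge ~C).
12 double negations = 12 * 2 = 24 inference nodes.

24


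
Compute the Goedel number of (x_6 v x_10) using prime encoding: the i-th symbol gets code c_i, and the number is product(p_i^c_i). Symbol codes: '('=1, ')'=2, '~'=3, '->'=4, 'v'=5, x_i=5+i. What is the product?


Formula: (x_6 v x_10)
Symbol codes: [1, 11, 5, 15, 2]
Primes: [2, 3, 5, 7, 11]
p_1^1 = 2^1 = 2
p_2^11 = 3^11 = 177147
p_3^5 = 5^5 = 3125
p_4^15 = 7^15 = 4747561509943
p_5^2 = 11^2 = 121
Product = 636018560843916169631250

636018560843916169631250


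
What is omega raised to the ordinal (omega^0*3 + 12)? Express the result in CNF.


omega^(omega^0*3 + 12):
omega^0 = 1, so the exponent is 3 + 12 = 15 (finite ordinal addition).
Result = omega^15, already a single CNF term.

omega^15


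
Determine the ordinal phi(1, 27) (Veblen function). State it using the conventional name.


phi(1, 27):
phi(1, beta) = epsilon_beta (the beta-th epsilon number).
phi(1, 27) = epsilon_27

epsilon_27


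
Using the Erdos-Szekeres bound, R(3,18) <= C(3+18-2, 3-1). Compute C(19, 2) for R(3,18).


R(3,18) <= C(3+18-2, 3-1) = C(19, 2)
C(19, 2) = 19! / (2! * 17!)
= 171

171


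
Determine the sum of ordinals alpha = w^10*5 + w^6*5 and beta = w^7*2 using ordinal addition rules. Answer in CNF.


Ordinal addition (w^10*5 + w^6*5) + w^7*2:
alpha's leading term has exponent 10 > beta's exponent 7, so it survives.
alpha's tail term has exponent 6 < beta's exponent 7, so it is absorbed by beta.
In ordinal addition, any term followed by a strictly larger-exponent term is absorbed.
Result = w^10*5 + w^7*2

w^10*5 + w^7*2


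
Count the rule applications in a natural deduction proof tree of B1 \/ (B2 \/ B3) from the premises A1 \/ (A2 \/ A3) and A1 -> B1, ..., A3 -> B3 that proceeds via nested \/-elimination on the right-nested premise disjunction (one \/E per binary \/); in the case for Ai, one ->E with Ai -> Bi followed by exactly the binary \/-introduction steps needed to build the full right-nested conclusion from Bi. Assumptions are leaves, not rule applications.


Constructive dilemma with 3 branches, all disjunctions right-nested:
- \/E: the premise has 2 binary \/, each eliminated once: 2 nodes.
- ->E: one per case (Ai with Ai -> Bi gives Bi): 3 nodes.
- \/I: in case i < n, Bi needs 1 step to form Bi \/ (B(i+1) \/ ...) and then i-1 steps to prepend B(i-1), ..., B1, i.e. i steps; in case i = n, B3 needs 2 prepend steps.
  \/I total = (1 + 2 + ... + 2) + 2 = 3 + 2 = 5 nodes.
Total = 2 + 3 + 5 = 10

10


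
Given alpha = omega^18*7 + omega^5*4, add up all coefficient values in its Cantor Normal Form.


CNF: omega^18*7 + omega^5*4
Coefficients: 7 + 4 = 11

11


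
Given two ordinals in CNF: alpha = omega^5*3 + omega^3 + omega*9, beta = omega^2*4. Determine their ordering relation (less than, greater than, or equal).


Compare term by term from highest exponent:
alpha = omega^5*3 + omega^3 + omega*9
beta = omega^2*4
Term 1: alpha has omega^5*3, beta has omega^2*4
Term 2: alpha has omega^3*1, beta has omega^0*0
Term 3: alpha has omega^1*9, beta has omega^0*0
Result: alpha > beta

alpha > beta


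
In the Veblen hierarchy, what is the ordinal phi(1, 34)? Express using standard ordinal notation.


phi(1, 34):
phi(1, beta) = epsilon_beta (the beta-th epsilon number).
phi(1, 34) = epsilon_34

epsilon_34


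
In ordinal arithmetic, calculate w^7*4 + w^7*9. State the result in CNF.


Ordinal addition w^7*4 + w^7*9:
Both terms have the same exponent 7.
w^e*c + w^e*d = w^e*(c+d).
Result = w^7*(4+9) = w^7*13

w^7*13


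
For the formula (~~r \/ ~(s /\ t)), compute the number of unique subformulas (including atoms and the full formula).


Formula: (~~r \/ ~(s /\ t))
Subformulas found:
  1. s
  2. r
  3. t
  4. ~r
  5. ~~r
  6. (s /\ t)
  7. ~(s /\ t)
  8. (~~r \/ ~(s /\ t))
Total distinct subformulas = 8

8


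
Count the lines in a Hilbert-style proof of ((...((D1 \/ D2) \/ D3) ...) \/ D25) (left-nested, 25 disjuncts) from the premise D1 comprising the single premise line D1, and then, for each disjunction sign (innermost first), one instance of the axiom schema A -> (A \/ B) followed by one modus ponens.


Building the left-nested 25-ary disjunction from D1:
- 1 premise line (D1)
- 25 disjuncts means 24 disjunction signs; each needs 1 axiom instance + 1 MP = 2 lines: 2 * 24 = 48
Total = 1 + 48 = 49 lines.

49


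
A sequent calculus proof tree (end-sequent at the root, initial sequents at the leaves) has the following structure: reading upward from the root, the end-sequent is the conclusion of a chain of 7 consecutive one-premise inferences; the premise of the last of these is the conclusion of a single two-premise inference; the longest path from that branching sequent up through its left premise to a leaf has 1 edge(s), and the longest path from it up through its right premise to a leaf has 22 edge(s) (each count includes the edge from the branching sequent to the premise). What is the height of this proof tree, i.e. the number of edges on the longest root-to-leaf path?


Longest path through the left premise: 1 edges (measured from the branching sequent)
Longest path through the right premise: 22 edges
Height of the subtree rooted at the branching sequent: max(1, 22) = 22
The branching sequent sits 7 edges above the root (the chain of one-premise inferences), so height = 22 + 7 = 29

29


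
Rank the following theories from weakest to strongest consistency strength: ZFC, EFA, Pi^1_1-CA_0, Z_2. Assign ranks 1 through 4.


Ordering by consistency strength:
1. EFA
2. Pi^1_1-CA_0
3. Z_2
4. ZFC


ZFC=4, EFA=1, Pi^1_1-CA_0=2, Z_2=3


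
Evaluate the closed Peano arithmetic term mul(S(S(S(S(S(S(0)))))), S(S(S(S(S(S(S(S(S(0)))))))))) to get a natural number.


mul(S^6(0), S^9(0)):
S^6(0) = 6
S^9(0) = 9
6 * 9 = 54

54


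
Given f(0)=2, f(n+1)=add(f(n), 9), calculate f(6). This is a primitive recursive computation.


f(0) = 2
f(1) = add(f(0), 9) = add(2, 9) = 11
f(2) = add(f(1), 9) = add(11, 9) = 20
f(3) = add(f(2), 9) = add(20, 9) = 29
f(4) = add(f(3), 9) = add(29, 9) = 38
f(5) = add(f(4), 9) = add(38, 9) = 47
f(6) = add(f(5), 9) = add(47, 9) = 56


56


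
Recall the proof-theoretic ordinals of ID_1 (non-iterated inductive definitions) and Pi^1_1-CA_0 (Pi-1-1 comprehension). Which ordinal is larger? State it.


Proof-theoretic ordinal of ID_1 (non-iterated inductive definitions): psi_0(epsilon_{Omega+1})
Proof-theoretic ordinal of Pi^1_1-CA_0 (Pi-1-1 comprehension): psi_0(Omega_omega)
Comparing: psi_0(epsilon_{Omega+1}) < psi_0(Omega_omega).
The larger ordinal is psi_0(Omega_omega) (from Pi^1_1-CA_0 (Pi-1-1 comprehension)).

psi_0(Omega_omega)


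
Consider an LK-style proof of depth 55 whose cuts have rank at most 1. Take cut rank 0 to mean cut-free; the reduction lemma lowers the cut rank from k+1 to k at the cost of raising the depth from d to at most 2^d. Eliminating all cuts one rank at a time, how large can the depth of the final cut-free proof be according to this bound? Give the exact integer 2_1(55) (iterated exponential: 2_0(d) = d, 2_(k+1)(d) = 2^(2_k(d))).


Each rank reduction sends depth d to at most 2^d; cut rank r needs r reductions.
2_0(55) = 55
2_1(55) = 2^55 = 36028797018963968
Cut-free depth bound = 36028797018963968

36028797018963968


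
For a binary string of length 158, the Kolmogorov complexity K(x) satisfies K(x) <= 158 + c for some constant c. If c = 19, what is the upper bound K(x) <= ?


K(x) <= |x| + c = 158 + 19 = 177

177


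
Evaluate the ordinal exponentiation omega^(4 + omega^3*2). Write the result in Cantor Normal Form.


omega^(4 + omega^3*2):
In ordinal addition a term is absorbed by a following term of strictly larger exponent: 0 < 3, so 4 + omega^3*2 = omega^3*2.
omega raised to a CNF ordinal is a single CNF term: Result = omega^(omega^3*2)

omega^(omega^3*2)


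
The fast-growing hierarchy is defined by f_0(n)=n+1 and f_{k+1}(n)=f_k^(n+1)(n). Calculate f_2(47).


f_2(47) = f_1^48(47)
f_1(m) = 2m + 1.
Iterating: f_1^k(n) = 2^k*(n+1) - 1.
f_2(47) = 2^48*(47+1) - 1 = 281474976710656*48 - 1 = 13510798882111487

13510798882111487


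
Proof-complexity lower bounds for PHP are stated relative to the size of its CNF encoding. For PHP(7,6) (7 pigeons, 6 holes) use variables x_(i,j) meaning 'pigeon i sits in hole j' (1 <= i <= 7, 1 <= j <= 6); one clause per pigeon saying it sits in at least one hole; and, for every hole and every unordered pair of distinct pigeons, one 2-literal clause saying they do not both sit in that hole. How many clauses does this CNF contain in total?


PHP(7,6): 7 pigeons, 6 holes, 7*6 = 42 variables.
- pigeon clauses: one per pigeon -> 7 clauses
- hole clauses: 6 holes * C(7,2) = 6 * 21 -> 126 clauses
Total clauses = 7 + 126 = 133

133


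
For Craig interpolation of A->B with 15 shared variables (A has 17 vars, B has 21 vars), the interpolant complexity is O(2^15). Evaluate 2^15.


Shared atoms = 15
Craig interpolant size bound = 2^15
= 32768

32768


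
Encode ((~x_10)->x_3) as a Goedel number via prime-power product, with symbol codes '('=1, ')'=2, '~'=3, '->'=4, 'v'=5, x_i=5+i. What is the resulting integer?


Formula: ((~x_10)->x_3)
Symbol codes: [1, 1, 3, 15, 2, 4, 8, 2]
Primes: [2, 3, 5, 7, 11, 13, 17, 19]
p_1^1 = 2^1 = 2
p_2^1 = 3^1 = 3
p_3^3 = 5^3 = 125
p_4^15 = 7^15 = 4747561509943
p_5^2 = 11^2 = 121
p_6^4 = 13^4 = 28561
p_7^8 = 17^8 = 6975757441
p_8^2 = 19^2 = 361
Product = 30987690958600965573267748252037250

30987690958600965573267748252037250


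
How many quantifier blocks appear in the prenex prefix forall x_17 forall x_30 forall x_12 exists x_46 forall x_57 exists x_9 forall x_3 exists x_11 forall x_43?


Alternations = 6.
Blocks = alternations + 1 = 7

7


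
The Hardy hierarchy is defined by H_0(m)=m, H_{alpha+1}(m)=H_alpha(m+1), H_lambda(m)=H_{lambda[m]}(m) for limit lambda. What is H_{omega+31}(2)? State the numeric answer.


H_{omega+31}(2):
Unwind the 31 successor steps: H_{omega+31}(2) = H_omega(2+31) = H_omega(33).
H_omega(m) = H_m(m) = m + m = 2m.
Result = 2 * 33 = 66

66


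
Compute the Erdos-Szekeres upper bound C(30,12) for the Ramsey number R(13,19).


R(13,19) <= C(13+19-2, 13-1) = C(30, 12)
C(30, 12) = 30! / (12! * 18!)
= 86493225

86493225


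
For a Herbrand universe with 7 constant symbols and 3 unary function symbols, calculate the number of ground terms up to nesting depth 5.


Herbrand terms by depth:
Depth 0: 7 constants
Depth 1: 21 new terms (running total: 28)
Depth 2: 63 new terms (running total: 91)
Depth 3: 189 new terms (running total: 280)
Depth 4: 567 new terms (running total: 847)
Depth 5: 1701 new terms (running total: 2548)
Total distinct ground terms = 2548

2548


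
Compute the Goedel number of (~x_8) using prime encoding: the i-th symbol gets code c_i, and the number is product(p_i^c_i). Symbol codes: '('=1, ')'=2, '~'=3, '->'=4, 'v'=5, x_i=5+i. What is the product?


Formula: (~x_8)
Symbol codes: [1, 3, 13, 2]
Primes: [2, 3, 5, 7]
p_1^1 = 2^1 = 2
p_2^3 = 3^3 = 27
p_3^13 = 5^13 = 1220703125
p_4^2 = 7^2 = 49
Product = 3229980468750

3229980468750


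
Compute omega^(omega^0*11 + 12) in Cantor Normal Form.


omega^(omega^0*11 + 12):
omega^0 = 1, so the exponent is 11 + 12 = 23 (finite ordinal addition).
Result = omega^23, already a single CNF term.

omega^23


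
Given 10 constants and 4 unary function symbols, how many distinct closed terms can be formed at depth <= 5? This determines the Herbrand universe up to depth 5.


Herbrand terms by depth:
Depth 0: 10 constants
Depth 1: 40 new terms (running total: 50)
Depth 2: 160 new terms (running total: 210)
Depth 3: 640 new terms (running total: 850)
Depth 4: 2560 new terms (running total: 3410)
Depth 5: 10240 new terms (running total: 13650)
Total distinct ground terms = 13650

13650


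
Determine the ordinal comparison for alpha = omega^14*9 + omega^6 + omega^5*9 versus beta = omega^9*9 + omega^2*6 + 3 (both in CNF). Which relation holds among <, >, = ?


Compare term by term from highest exponent:
alpha = omega^14*9 + omega^6 + omega^5*9
beta = omega^9*9 + omega^2*6 + 3
Term 1: alpha has omega^14*9, beta has omega^9*9
Term 2: alpha has omega^6*1, beta has omega^2*6
Term 3: alpha has omega^5*9, beta has omega^0*3
Result: alpha > beta

alpha > beta


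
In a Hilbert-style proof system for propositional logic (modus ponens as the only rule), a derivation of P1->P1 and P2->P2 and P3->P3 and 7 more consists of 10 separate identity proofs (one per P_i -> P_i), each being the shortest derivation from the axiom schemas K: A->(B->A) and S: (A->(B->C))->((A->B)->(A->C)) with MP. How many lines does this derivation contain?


The shortest proof of A->A from K and S in the Hilbert calculus has exactly 5 lines:
(1) K instance A->((A->A)->A), (2) S instance, (3) MP on 1,2, (4) K instance A->(A->A), (5) MP on 3,4.
For 10 independent identities: 10 * 5 = 50 lines total.

50


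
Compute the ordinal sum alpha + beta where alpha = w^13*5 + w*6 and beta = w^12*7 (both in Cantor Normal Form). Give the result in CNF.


Ordinal addition (w^13*5 + w*6) + w^12*7:
alpha's leading term has exponent 13 > beta's exponent 12, so it survives.
alpha's tail term has exponent 1 < beta's exponent 12, so it is absorbed by beta.
In ordinal addition, any term followed by a strictly larger-exponent term is absorbed.
Result = w^13*5 + w^12*7

w^13*5 + w^12*7


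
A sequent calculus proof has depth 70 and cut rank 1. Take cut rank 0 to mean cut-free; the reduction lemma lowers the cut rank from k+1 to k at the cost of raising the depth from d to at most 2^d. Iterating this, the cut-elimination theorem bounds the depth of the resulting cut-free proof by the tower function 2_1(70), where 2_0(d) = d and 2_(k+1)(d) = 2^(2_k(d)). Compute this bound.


Each rank reduction sends depth d to at most 2^d; cut rank r needs r reductions.
2_0(70) = 70
2_1(70) = 2^70 = 1180591620717411303424
Cut-free depth bound = 1180591620717411303424

1180591620717411303424
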